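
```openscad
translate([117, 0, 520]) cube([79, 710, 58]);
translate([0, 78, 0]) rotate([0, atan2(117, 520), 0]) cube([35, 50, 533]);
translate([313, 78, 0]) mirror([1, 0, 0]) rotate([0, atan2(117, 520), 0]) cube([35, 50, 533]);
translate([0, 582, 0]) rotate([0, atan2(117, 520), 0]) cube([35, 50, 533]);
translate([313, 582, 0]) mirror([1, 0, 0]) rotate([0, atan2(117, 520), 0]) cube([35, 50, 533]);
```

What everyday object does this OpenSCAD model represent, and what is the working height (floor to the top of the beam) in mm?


A sawhorse. The overall height is 578 mm.

A beam across two mirrored pairs of raked legs — a sawhorse. The beam's underside is at z = 520 (matching the legs' vertical rise in atan2(117, 520)) and the beam is 58 mm tall, so its top is at 520 + 58 = 578 mm. The raked legs top out at the beam's underside, so that is the highest point.


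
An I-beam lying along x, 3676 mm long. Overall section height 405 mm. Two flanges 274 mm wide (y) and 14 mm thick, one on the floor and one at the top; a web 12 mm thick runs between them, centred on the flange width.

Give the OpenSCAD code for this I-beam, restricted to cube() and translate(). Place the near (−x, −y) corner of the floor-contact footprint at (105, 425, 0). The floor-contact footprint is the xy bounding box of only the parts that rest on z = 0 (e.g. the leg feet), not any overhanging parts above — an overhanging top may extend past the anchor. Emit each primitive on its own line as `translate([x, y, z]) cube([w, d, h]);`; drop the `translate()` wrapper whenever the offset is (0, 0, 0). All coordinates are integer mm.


translate([105, 425, 0]) cube([3676, 274, 14]);
translate([105, 556, 14]) cube([3676, 12, 377]);
translate([105, 425, 391]) cube([3676, 274, 14]);


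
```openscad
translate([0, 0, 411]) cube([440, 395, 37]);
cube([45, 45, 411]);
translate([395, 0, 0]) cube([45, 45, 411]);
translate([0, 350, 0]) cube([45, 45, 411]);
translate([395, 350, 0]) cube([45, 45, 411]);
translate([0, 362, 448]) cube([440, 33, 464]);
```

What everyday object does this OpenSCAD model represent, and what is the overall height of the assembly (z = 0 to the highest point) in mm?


A chair. The overall height is 912 mm.

A slab on four corner posts with a tall panel at the back — a chair. The seat slab sits at z = 411 with thickness 37, and the 464 mm backrest starts at the seat top, so the overall height is 411 + 37 + 464 = 912 mm.


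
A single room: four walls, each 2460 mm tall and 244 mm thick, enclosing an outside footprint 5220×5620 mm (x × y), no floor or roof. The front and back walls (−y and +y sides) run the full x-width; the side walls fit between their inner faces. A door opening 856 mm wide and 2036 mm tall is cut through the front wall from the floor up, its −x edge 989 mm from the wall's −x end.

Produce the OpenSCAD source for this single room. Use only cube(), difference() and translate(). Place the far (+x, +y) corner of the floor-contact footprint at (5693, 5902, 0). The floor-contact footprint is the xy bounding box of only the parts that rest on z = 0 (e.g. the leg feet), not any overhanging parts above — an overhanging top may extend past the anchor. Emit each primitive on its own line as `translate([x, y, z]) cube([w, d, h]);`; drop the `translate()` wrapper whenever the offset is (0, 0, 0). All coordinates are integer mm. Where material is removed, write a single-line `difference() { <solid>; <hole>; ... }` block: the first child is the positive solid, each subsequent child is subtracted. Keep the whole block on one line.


difference() { translate([473, 282, 0]) cube([5220, 244, 2460]); translate([1462, 282, 0]) cube([856, 244, 2036]); }
translate([473, 5658, 0]) cube([5220, 244, 2460]);
translate([473, 526, 0]) cube([244, 5132, 2460]);
translate([5449, 526, 0]) cube([244, 5132, 2460]);


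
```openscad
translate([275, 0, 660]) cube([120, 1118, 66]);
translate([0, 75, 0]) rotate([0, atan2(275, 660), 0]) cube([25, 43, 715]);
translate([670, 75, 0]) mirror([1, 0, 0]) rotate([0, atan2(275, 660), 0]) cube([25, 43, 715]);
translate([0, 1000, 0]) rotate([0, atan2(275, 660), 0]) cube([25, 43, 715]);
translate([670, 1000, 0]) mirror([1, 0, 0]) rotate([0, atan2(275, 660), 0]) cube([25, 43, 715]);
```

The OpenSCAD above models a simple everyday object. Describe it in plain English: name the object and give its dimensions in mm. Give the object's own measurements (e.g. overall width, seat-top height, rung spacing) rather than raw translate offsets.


A sawhorse. A 120×1118×66 mm beam (x, y, z) sits on two A-frame leg pairs. Each pair is two raked legs of 25×43 mm section (43 mm along y) splaying symmetrically in x. Each leg rises 660 mm vertically over 275 mm of horizontal reach and is 715 mm long along its own axis. Every leg's outer bottom edge rests on the floor and its outer top edge meets a bottom edge of the beam — the left legs (tilting toward +x) meet the beam's −x bottom edge, the right legs (their mirror images, tilting toward −x) meet its +x bottom edge — so the leg tops tuck under the beam, the beam's underside is 660 mm above the floor, and the feet are 670 mm apart outside-to-outside with the beam centred between them. The two leg pairs are set in 75 mm from either end of the beam.


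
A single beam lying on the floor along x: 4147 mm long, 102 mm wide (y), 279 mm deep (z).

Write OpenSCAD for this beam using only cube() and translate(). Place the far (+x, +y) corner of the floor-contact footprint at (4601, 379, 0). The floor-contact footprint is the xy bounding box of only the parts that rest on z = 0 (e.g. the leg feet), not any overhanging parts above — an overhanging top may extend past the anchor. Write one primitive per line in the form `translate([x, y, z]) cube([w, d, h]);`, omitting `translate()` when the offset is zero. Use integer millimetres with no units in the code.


translate([454, 277, 0]) cube([4147, 102, 279]);


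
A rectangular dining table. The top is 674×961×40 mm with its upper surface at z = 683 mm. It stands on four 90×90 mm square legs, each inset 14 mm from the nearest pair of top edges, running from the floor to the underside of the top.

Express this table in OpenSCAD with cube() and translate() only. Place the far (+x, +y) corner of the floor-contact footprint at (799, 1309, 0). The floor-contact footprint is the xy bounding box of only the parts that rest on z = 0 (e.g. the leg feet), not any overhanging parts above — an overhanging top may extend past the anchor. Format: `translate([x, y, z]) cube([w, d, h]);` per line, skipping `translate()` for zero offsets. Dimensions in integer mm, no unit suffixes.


translate([139, 362, 643]) cube([674, 961, 40]);
translate([153, 376, 0]) cube([90, 90, 643]);
translate([709, 376, 0]) cube([90, 90, 643]);
translate([153, 1219, 0]) cube([90, 90, 643]);
translate([709, 1219, 0]) cube([90, 90, 643]);


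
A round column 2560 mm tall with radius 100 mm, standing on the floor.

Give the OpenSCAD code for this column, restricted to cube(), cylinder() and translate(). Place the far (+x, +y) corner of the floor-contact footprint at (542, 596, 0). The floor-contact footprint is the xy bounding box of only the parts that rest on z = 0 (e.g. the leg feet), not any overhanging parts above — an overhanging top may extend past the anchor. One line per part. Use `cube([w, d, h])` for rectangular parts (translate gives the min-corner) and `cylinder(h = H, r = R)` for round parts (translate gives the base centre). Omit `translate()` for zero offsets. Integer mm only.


translate([442, 496, 0]) cylinder(h = 2560, r = 100);


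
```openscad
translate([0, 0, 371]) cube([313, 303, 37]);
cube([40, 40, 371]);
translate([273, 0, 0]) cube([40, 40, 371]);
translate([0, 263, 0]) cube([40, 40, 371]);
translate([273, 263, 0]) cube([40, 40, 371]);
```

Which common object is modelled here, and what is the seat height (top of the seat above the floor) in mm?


A stool. The seat height is 408 mm.

A 313×303×37 slab at z = 371 on four corner posts — a stool. The seat top is 371 + 37 = 408 mm.


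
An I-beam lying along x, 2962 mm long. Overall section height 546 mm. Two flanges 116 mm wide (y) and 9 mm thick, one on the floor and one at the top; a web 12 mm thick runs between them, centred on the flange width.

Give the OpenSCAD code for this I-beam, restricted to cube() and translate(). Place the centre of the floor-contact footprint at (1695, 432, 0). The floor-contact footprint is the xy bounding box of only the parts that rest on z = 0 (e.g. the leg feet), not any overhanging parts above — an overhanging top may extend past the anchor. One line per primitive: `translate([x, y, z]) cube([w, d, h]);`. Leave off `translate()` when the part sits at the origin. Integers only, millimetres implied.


translate([214, 374, 0]) cube([2962, 116, 9]);
translate([214, 426, 9]) cube([2962, 12, 528]);
translate([214, 374, 537]) cube([2962, 116, 9]);


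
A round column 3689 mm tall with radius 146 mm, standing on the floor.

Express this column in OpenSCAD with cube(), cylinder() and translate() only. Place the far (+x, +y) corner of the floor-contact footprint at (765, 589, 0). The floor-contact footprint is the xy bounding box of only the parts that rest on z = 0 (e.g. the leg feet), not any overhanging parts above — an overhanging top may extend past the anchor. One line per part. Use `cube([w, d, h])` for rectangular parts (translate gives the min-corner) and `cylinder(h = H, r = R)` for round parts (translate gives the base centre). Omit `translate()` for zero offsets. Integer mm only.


translate([619, 443, 0]) cylinder(h = 3689, r = 146);


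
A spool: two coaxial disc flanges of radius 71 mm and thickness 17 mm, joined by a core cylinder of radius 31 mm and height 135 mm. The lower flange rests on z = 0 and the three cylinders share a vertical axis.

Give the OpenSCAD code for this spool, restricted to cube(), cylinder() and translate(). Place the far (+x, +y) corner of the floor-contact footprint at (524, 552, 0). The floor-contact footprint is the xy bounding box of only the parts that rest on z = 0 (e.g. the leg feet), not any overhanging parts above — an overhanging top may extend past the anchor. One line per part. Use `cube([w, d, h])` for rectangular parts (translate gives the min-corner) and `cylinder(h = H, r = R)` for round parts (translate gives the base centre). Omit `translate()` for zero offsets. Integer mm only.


translate([453, 481, 0]) cylinder(h = 17, r = 71);
translate([453, 481, 17]) cylinder(h = 135, r = 31);
translate([453, 481, 152]) cylinder(h = 17, r = 71);


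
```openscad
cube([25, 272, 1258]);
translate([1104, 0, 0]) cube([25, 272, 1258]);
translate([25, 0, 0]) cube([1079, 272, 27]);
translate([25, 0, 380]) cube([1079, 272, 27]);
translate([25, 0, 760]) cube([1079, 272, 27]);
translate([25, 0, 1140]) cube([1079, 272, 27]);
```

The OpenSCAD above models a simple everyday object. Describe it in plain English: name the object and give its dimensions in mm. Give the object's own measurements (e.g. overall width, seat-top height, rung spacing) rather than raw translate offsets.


An open bookshelf. Two side panels, each 25 mm thick, 272 mm deep and 1258 mm tall, stand 1129 mm apart (outside-to-outside). Between them sit 4 shelves, each 27 mm thick and 272 mm deep, spanning the full gap between the sides. The bottom shelf rests on the floor (its underside at z = 0) and the clear gap between one shelf's top and the next shelf's underside is 353 mm.


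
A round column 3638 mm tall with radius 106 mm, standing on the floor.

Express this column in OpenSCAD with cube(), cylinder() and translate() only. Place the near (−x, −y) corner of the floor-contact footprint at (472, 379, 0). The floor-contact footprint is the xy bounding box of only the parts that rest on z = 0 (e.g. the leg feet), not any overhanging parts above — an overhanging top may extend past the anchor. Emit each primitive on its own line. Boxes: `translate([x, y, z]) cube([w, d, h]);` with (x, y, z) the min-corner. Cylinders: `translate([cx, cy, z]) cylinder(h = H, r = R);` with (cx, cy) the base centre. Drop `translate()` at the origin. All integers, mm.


translate([578, 485, 0]) cylinder(h = 3638, r = 106);


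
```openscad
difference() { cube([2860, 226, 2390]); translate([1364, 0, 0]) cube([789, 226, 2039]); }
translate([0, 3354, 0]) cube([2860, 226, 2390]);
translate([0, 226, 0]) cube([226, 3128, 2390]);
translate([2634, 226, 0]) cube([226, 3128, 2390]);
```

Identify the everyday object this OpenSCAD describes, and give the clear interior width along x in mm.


A single room. The interior width is 2408 mm.

Four walls enclosing a rectangle with a door in the front wall — a room. Outside width 2860 minus two 226 mm walls gives 2408 mm.


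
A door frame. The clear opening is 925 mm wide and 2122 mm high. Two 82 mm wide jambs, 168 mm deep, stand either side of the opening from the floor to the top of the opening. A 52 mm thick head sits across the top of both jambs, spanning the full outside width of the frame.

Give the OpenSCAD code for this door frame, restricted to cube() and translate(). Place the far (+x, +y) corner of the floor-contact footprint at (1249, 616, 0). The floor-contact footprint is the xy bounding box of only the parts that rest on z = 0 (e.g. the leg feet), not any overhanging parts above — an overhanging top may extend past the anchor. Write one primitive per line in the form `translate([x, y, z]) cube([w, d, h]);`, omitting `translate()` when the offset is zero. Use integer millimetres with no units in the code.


translate([160, 448, 0]) cube([82, 168, 2122]);
translate([1167, 448, 0]) cube([82, 168, 2122]);
translate([160, 448, 2122]) cube([1089, 168, 52]);


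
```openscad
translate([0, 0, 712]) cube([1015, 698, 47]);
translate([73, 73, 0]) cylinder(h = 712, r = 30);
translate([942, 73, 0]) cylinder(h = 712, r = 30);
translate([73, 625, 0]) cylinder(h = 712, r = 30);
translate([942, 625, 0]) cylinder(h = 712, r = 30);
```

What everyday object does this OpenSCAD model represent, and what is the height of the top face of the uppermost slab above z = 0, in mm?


A table. The table height is 759 mm.

A 1015×698×47 slab sits at z = 712 on four Ø60 mm round legs — a table. The top surface is at 712 + 47 = 759 mm.


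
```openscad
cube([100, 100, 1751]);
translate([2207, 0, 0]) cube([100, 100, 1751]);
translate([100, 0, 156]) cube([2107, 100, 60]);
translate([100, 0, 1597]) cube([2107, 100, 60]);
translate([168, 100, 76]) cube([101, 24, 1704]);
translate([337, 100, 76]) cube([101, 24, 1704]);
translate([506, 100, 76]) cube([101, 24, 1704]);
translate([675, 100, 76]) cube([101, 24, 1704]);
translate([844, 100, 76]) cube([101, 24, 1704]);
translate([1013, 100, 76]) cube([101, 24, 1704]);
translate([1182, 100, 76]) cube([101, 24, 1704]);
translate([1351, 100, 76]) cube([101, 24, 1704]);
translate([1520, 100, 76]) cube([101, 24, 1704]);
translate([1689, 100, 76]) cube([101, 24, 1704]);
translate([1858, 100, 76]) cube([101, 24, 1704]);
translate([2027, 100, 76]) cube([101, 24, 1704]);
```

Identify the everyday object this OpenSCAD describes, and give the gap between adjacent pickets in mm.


A fence section. The picket gap is 68 mm.

Two posts, two rails, 12 pickets — a fence section. Span 2107 mm holds 12 pickets of 101 mm with 13 equal gaps: ⌊(2107 − 12·101) / 13⌋ = 68 mm.


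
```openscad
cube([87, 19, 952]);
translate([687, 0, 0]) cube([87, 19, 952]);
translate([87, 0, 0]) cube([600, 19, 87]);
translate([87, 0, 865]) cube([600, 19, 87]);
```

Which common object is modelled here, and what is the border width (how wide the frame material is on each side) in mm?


A picture frame. The border width is 87 mm.

Four thin pieces enclosing a rectangular opening — a picture frame. The two full-height stiles are 952 mm tall; the top rail sits at z = 865 and is 87 mm tall, so the border above the opening is 952 − 865 = 87 mm, matching the stile x-width.


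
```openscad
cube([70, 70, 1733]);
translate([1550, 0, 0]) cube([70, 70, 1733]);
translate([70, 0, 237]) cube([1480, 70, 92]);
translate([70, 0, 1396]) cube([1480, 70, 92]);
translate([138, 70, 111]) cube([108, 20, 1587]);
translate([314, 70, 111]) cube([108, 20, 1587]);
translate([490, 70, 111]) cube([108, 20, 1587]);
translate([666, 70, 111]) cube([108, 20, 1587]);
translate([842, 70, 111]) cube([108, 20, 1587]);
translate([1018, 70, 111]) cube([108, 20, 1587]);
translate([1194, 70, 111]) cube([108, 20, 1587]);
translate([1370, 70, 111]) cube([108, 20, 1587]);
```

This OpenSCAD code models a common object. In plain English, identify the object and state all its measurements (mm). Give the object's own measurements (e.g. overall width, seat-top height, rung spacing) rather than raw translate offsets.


A fence section. Two 70×70 mm posts, 1733 mm tall, stand on the floor with a clear span of 1480 mm between their inner faces. Two horizontal rails of 70×92 mm section span the gap between the posts with their undersides at z = 237 mm and z = 1396 mm, flush with the posts' −y face. 8 pickets, each 108 mm wide, 20 mm thick and 1587 mm tall, are fixed to the +y face of the rails with their bottoms at z = 111 mm, spaced across the span with a 68 mm gap after the −x post and between neighbouring pickets, with 72 mm left before the +x post.


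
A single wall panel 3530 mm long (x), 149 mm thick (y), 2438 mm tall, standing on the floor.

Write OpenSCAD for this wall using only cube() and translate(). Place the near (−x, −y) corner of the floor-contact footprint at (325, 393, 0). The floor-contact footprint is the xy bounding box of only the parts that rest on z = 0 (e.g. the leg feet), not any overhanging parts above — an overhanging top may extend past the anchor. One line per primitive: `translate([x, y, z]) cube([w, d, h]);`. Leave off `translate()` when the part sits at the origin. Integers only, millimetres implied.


translate([325, 393, 0]) cube([3530, 149, 2438]);


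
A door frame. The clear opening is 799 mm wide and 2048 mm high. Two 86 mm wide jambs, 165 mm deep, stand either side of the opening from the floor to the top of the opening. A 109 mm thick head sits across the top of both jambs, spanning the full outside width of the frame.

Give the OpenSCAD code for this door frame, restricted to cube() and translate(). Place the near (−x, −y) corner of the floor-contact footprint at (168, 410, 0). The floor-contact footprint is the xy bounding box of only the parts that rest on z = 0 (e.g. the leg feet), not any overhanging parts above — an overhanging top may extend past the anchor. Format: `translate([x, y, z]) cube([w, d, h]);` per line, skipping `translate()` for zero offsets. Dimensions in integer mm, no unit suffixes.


translate([168, 410, 0]) cube([86, 165, 2048]);
translate([1053, 410, 0]) cube([86, 165, 2048]);
translate([168, 410, 2048]) cube([971, 165, 109]);


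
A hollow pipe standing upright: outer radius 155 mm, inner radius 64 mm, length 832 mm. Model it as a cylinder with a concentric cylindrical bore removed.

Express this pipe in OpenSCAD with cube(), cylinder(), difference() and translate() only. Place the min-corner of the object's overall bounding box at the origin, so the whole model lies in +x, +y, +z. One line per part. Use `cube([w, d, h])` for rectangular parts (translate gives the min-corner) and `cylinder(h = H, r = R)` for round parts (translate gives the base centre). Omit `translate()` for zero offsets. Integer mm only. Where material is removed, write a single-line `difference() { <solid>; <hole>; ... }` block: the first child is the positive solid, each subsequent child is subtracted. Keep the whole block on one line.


difference() { translate([155, 155, 0]) cylinder(h = 832, r = 155); translate([155, 155, 0]) cylinder(h = 832, r = 64); }


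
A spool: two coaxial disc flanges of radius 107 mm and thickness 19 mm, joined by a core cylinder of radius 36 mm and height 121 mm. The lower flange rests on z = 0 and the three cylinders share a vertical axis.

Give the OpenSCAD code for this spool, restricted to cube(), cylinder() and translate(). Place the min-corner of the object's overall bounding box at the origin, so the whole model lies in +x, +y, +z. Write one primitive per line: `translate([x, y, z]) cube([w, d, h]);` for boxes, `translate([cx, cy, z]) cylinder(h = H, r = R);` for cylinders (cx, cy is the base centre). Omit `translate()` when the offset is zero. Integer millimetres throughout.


translate([107, 107, 0]) cylinder(h = 19, r = 107);
translate([107, 107, 19]) cylinder(h = 121, r = 36);
translate([107, 107, 140]) cylinder(h = 19, r = 107);


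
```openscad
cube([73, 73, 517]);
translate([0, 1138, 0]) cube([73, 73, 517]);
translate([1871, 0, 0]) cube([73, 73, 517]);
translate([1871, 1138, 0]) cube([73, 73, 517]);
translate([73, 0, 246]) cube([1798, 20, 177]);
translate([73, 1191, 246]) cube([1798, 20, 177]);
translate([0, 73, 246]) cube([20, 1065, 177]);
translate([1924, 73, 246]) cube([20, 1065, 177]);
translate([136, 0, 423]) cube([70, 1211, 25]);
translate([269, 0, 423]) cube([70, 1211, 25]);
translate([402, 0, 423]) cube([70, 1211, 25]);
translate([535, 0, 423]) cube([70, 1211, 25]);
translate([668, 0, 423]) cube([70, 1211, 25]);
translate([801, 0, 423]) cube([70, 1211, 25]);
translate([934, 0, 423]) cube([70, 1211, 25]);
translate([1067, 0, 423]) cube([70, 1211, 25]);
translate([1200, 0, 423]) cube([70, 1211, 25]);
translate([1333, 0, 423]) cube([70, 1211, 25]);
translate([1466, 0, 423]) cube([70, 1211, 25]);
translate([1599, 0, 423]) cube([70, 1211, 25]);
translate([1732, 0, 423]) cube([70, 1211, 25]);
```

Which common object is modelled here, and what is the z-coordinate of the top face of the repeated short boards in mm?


A bed frame. The slat-top height is 448 mm.

Four posts, four rails, and a row of slats — a bed frame. Slats sit on the rails at z = 246 + 177 = 423; with slat thickness 25, the top is 448 mm.


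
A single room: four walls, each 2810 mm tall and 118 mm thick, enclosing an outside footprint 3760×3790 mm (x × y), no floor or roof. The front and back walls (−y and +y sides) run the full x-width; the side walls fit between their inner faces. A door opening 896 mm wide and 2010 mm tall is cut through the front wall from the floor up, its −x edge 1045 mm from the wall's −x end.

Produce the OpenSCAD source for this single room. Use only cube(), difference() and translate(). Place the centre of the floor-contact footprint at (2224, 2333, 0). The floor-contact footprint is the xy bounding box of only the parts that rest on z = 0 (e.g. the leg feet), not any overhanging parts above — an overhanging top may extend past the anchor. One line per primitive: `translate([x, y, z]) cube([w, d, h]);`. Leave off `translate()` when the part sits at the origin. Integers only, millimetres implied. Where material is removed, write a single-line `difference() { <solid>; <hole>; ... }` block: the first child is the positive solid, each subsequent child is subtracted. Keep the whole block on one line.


difference() { translate([344, 438, 0]) cube([3760, 118, 2810]); translate([1389, 438, 0]) cube([896, 118, 2010]); }
translate([344, 4110, 0]) cube([3760, 118, 2810]);
translate([344, 556, 0]) cube([118, 3554, 2810]);
translate([3986, 556, 0]) cube([118, 3554, 2810]);


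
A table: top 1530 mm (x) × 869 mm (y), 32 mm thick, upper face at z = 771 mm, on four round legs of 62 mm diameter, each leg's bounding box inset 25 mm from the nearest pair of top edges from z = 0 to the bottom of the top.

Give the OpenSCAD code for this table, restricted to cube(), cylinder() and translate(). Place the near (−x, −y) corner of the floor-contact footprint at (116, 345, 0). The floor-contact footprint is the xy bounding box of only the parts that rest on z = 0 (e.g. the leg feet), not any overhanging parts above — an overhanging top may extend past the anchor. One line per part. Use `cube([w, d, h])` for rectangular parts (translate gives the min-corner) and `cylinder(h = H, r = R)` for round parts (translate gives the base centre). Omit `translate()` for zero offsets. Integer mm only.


translate([91, 320, 739]) cube([1530, 869, 32]);
translate([147, 376, 0]) cylinder(h = 739, r = 31);
translate([1565, 376, 0]) cylinder(h = 739, r = 31);
translate([147, 1133, 0]) cylinder(h = 739, r = 31);
translate([1565, 1133, 0]) cylinder(h = 739, r = 31);


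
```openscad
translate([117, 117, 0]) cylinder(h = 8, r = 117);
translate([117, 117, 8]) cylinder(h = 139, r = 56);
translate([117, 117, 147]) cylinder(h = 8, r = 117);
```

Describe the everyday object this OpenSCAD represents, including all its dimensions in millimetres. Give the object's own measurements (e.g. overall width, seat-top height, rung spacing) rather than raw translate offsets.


A spool: two coaxial disc flanges of radius 117 mm and thickness 8 mm, joined by a core cylinder of radius 56 mm and height 139 mm. The lower flange rests on z = 0 and the three cylinders share a vertical axis.


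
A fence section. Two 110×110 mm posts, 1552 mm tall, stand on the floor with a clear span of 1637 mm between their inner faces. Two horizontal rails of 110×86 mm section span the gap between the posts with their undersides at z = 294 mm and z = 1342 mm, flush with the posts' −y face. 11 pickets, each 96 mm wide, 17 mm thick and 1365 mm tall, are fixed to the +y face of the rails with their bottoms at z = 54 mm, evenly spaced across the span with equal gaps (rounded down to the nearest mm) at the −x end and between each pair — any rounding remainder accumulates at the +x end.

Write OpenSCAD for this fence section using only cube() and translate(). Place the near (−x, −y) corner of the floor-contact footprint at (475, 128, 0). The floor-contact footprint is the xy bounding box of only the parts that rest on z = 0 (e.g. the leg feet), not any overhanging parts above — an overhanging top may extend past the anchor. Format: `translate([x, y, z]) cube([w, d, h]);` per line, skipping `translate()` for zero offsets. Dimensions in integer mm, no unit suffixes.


translate([475, 128, 0]) cube([110, 110, 1552]);
translate([2222, 128, 0]) cube([110, 110, 1552]);
translate([585, 128, 294]) cube([1637, 110, 86]);
translate([585, 128, 1342]) cube([1637, 110, 86]);
translate([633, 238, 54]) cube([96, 17, 1365]);
translate([777, 238, 54]) cube([96, 17, 1365]);
translate([921, 238, 54]) cube([96, 17, 1365]);
translate([1065, 238, 54]) cube([96, 17, 1365]);
translate([1209, 238, 54]) cube([96, 17, 1365]);
translate([1353, 238, 54]) cube([96, 17, 1365]);
translate([1497, 238, 54]) cube([96, 17, 1365]);
translate([1641, 238, 54]) cube([96, 17, 1365]);
translate([1785, 238, 54]) cube([96, 17, 1365]);
translate([1929, 238, 54]) cube([96, 17, 1365]);
translate([2073, 238, 54]) cube([96, 17, 1365]);


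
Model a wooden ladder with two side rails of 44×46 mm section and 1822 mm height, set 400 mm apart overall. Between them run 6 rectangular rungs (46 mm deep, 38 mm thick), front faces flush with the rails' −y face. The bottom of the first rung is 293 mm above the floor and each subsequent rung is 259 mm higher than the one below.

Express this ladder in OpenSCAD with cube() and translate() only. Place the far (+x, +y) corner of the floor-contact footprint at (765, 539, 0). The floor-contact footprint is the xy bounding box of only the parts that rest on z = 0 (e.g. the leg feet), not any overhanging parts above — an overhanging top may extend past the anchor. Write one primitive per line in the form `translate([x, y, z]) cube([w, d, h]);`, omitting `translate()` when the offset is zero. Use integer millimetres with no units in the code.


translate([365, 493, 0]) cube([44, 46, 1822]);
translate([721, 493, 0]) cube([44, 46, 1822]);
translate([409, 493, 293]) cube([312, 46, 38]);
translate([409, 493, 552]) cube([312, 46, 38]);
translate([409, 493, 811]) cube([312, 46, 38]);
translate([409, 493, 1070]) cube([312, 46, 38]);
translate([409, 493, 1329]) cube([312, 46, 38]);
translate([409, 493, 1588]) cube([312, 46, 38]);


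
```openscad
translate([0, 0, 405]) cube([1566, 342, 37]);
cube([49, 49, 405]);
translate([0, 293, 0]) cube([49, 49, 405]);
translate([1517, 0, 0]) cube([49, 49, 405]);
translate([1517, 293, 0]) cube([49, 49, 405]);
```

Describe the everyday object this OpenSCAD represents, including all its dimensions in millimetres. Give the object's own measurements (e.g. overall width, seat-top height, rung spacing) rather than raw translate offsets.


A bench: a 1566×342 mm seat slab, 37 mm thick, top at z = 442 mm, on four 49×49 mm square legs flush with the seat corners and standing on z = 0.


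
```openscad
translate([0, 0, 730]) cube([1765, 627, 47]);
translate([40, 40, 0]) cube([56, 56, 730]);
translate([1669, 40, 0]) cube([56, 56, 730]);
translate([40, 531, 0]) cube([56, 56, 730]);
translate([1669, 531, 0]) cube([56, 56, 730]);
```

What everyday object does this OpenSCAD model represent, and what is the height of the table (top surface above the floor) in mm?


A table. The table height is 777 mm.

A 1765×627×47 slab sits at z = 730 on four 56 mm square posts — a table. The top surface is at 730 + 47 = 777 mm.


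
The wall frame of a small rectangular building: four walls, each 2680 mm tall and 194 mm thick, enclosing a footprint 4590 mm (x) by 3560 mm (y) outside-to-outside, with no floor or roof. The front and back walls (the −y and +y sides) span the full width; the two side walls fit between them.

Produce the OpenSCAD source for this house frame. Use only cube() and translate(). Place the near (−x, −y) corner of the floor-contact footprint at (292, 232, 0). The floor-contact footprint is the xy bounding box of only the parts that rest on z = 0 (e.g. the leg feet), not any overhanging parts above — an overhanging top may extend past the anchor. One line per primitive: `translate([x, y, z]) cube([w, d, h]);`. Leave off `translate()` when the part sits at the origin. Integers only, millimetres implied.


translate([292, 232, 0]) cube([4590, 194, 2680]);
translate([292, 3598, 0]) cube([4590, 194, 2680]);
translate([292, 426, 0]) cube([194, 3172, 2680]);
translate([4688, 426, 0]) cube([194, 3172, 2680]);


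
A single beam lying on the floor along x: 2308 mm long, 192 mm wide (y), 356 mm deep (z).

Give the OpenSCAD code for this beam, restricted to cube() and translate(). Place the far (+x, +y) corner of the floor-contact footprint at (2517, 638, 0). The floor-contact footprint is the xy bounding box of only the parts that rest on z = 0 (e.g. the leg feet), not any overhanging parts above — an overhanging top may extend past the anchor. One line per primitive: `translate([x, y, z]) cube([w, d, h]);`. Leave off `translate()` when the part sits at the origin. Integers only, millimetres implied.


translate([209, 446, 0]) cube([2308, 192, 356]);


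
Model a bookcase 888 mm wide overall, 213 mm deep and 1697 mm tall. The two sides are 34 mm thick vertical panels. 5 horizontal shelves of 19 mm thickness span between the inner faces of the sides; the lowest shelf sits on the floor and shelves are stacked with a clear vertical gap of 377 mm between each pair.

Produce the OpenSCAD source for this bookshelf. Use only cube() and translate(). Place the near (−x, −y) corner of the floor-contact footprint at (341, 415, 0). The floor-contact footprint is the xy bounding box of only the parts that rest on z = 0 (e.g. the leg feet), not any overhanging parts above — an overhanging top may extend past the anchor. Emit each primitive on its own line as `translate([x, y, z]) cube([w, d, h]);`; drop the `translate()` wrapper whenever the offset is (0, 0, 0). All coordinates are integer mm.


translate([341, 415, 0]) cube([34, 213, 1697]);
translate([1195, 415, 0]) cube([34, 213, 1697]);
translate([375, 415, 0]) cube([820, 213, 19]);
translate([375, 415, 396]) cube([820, 213, 19]);
translate([375, 415, 792]) cube([820, 213, 19]);
translate([375, 415, 1188]) cube([820, 213, 19]);
translate([375, 415, 1584]) cube([820, 213, 19]);


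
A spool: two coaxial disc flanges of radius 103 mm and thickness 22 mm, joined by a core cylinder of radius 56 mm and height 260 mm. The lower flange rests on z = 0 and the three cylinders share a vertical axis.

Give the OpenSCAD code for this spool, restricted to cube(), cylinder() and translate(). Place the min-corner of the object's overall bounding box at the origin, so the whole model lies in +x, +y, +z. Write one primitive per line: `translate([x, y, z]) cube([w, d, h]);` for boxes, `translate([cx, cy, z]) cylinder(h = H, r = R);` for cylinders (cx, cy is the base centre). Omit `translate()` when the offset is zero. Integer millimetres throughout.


translate([103, 103, 0]) cylinder(h = 22, r = 103);
translate([103, 103, 22]) cylinder(h = 260, r = 56);
translate([103, 103, 282]) cylinder(h = 22, r = 103);


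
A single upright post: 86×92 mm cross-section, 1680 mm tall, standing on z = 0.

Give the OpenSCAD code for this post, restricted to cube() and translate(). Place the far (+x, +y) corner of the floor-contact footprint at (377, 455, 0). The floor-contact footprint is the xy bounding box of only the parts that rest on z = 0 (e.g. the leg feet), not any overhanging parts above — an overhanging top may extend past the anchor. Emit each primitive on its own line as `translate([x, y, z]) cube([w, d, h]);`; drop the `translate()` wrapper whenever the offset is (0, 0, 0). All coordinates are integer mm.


translate([291, 363, 0]) cube([86, 92, 1680]);


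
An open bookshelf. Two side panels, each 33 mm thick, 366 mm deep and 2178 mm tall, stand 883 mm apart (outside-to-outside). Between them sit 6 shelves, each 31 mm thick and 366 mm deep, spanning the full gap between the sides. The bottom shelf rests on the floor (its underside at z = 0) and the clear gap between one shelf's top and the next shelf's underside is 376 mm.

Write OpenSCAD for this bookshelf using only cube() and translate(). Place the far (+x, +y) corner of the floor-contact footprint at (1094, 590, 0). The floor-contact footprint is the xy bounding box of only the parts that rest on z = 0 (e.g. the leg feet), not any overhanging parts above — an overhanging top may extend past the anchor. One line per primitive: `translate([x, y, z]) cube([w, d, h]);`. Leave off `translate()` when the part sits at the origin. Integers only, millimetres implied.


translate([211, 224, 0]) cube([33, 366, 2178]);
translate([1061, 224, 0]) cube([33, 366, 2178]);
translate([244, 224, 0]) cube([817, 366, 31]);
translate([244, 224, 407]) cube([817, 366, 31]);
translate([244, 224, 814]) cube([817, 366, 31]);
translate([244, 224, 1221]) cube([817, 366, 31]);
translate([244, 224, 1628]) cube([817, 366, 31]);
translate([244, 224, 2035]) cube([817, 366, 31]);


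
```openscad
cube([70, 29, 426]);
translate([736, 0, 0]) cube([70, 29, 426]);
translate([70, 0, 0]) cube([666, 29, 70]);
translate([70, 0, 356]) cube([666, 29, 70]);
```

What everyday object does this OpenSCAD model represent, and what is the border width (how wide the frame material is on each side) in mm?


A picture frame. The border width is 70 mm.

Four thin pieces enclosing a rectangular opening — a picture frame. The two full-height stiles are 426 mm tall; the top rail sits at z = 356 and is 70 mm tall, so the border above the opening is 426 − 356 = 70 mm, matching the stile x-width.


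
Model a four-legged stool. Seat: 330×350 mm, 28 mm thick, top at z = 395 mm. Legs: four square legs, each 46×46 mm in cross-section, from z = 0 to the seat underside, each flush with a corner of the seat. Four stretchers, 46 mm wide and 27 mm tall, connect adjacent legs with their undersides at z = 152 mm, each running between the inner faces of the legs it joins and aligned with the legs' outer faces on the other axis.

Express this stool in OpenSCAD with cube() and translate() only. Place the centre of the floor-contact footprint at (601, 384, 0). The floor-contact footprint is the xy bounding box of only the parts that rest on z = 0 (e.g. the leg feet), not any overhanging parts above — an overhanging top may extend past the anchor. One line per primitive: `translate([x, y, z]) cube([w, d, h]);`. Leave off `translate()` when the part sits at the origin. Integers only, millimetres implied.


translate([436, 209, 367]) cube([330, 350, 28]);
translate([436, 209, 0]) cube([46, 46, 367]);
translate([720, 209, 0]) cube([46, 46, 367]);
translate([436, 513, 0]) cube([46, 46, 367]);
translate([720, 513, 0]) cube([46, 46, 367]);
translate([482, 209, 152]) cube([238, 46, 27]);
translate([482, 513, 152]) cube([238, 46, 27]);
translate([436, 255, 152]) cube([46, 258, 27]);
translate([720, 255, 152]) cube([46, 258, 27]);


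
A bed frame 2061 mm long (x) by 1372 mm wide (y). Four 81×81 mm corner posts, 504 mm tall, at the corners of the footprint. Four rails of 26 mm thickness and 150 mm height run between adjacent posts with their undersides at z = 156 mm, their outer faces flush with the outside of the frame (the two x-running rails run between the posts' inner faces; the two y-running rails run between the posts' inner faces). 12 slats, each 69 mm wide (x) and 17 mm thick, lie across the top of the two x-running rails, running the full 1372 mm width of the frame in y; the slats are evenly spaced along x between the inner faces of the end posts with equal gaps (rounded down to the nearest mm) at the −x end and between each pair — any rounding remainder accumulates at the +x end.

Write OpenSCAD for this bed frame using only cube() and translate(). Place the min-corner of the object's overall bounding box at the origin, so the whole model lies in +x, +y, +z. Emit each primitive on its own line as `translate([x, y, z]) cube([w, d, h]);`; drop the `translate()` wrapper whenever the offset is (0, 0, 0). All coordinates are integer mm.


// slat z = rail_z + rail_h = 156 + 150 = 306
// slat gap = ⌊(1899 − 12·69) / 13⌋ = 82
cube([81, 81, 504]);
translate([0, 1291, 0]) cube([81, 81, 504]);
translate([1980, 0, 0]) cube([81, 81, 504]);
translate([1980, 1291, 0]) cube([81, 81, 504]);
translate([81, 0, 156]) cube([1899, 26, 150]);
translate([81, 1346, 156]) cube([1899, 26, 150]);
translate([0, 81, 156]) cube([26, 1210, 150]);
translate([2035, 81, 156]) cube([26, 1210, 150]);
translate([163, 0, 306]) cube([69, 1372, 17]);
translate([314, 0, 306]) cube([69, 1372, 17]);
translate([465, 0, 306]) cube([69, 1372, 17]);
translate([616, 0, 306]) cube([69, 1372, 17]);
translate([767, 0, 306]) cube([69, 1372, 17]);
translate([918, 0, 306]) cube([69, 1372, 17]);
translate([1069, 0, 306]) cube([69, 1372, 17]);
translate([1220, 0, 306]) cube([69, 1372, 17]);
translate([1371, 0, 306]) cube([69, 1372, 17]);
translate([1522, 0, 306]) cube([69, 1372, 17]);
translate([1673, 0, 306]) cube([69, 1372, 17]);
translate([1824, 0, 306]) cube([69, 1372, 17]);


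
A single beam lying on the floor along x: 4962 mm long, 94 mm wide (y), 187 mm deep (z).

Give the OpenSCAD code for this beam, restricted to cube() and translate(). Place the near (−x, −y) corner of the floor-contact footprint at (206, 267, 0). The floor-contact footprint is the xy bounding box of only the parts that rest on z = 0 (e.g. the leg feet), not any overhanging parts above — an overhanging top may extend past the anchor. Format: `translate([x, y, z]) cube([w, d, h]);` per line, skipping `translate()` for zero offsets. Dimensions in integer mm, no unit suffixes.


translate([206, 267, 0]) cube([4962, 94, 187]);


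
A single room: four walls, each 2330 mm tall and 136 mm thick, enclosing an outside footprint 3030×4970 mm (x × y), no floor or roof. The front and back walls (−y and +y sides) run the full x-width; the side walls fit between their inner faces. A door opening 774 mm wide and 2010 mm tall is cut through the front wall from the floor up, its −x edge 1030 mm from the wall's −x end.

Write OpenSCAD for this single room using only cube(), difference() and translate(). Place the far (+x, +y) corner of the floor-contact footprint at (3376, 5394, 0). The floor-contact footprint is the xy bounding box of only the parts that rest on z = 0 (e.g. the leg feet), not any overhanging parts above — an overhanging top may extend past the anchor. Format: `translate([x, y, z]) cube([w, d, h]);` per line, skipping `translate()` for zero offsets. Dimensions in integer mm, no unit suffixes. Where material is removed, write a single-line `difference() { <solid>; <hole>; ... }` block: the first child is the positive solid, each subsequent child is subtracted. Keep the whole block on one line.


difference() { translate([346, 424, 0]) cube([3030, 136, 2330]); translate([1376, 424, 0]) cube([774, 136, 2010]); }
translate([346, 5258, 0]) cube([3030, 136, 2330]);
translate([346, 560, 0]) cube([136, 4698, 2330]);
translate([3240, 560, 0]) cube([136, 4698, 2330]);
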